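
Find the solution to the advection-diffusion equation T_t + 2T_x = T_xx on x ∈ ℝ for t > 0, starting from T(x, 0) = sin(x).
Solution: Change to a moving frame: let η = x - 2t, σ = t and write T(x,t) = u(η,σ).
By the chain rule T_t = u_σ - 2u_η, T_x = u_η, T_xx = u_ηη.
Then T_t + 2T_x = u_σ: the advection term cancels and the PDE becomes the heat equation u_σ = u_ηη on η ∈ ℝ.
Initial data: u(η,0) = T(η,0) = sin(η).
On η ∈ ℝ each mode satisfies (sin(nη))″ = -n² sin(nη), so exp(-n²σ) sin(nη) solves the heat equation; by superposition u(η,σ) = Σ c_n exp(-n²σ) sin(nη).
Reading off the coefficients: c_1=1, so u(η,σ) = exp(-σ)sin(η).
Substituting back η = x - 2t, σ = t: T(x,t) = u(x - 2t, t).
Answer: T(x, t) = -exp(-t)sin(2t - x)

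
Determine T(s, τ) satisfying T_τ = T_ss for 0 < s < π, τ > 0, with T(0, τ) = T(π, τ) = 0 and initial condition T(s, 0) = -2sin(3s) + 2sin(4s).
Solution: Separating variables: T = Σ c_n exp(-n²τ) sin(ns). From T(s,0) = -2sin(3s) + 2sin(4s): c_3=-2, c_4=2.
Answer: T(s, τ) = -2exp(-9τ)sin(3s) + 2exp(-16τ)sin(4s)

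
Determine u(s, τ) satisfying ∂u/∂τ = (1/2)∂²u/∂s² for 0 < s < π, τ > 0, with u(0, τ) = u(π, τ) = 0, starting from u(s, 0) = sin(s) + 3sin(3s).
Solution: Separating variables: u = Σ c_n exp(-n²τ/2) sin(ns). From u(s,0) = sin(s) + 3sin(3s): c_1=1, c_3=3.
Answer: u(s, τ) = exp(-τ/2)sin(s) + 3exp(-9τ/2)sin(3s)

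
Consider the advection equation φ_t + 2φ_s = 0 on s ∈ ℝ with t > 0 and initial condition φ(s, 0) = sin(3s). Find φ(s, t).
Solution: By method of characteristics (waves move right with speed 2):
Along characteristics s - 2t = const, φ is constant, so φ(s,t) = f(s - 2t) with f = φ(·, 0).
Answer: φ(s, t) = sin(3s - 6t)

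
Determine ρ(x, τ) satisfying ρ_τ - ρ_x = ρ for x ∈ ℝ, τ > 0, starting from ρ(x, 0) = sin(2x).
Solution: Substitute ρ = exp(τ)u.
Then ρ_τ = exp(τ)(u_τ + u), ρ_x = exp(τ)u_x; substituting and dividing by exp(τ), the lower-order terms cancel: u_τ - u_x = 0 (standard advection equation).
Data for u: u(x,0) = ρ(x,0) = sin(2x).
By characteristics (dx/dτ = -1), u(x,τ) = f(x + τ) with f = u(·, 0).
So u(x,τ) = sin(2x + 2τ), and ρ(x,τ) = exp(τ)u(x,τ).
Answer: ρ(x, τ) = exp(τ)sin(2x + 2τ)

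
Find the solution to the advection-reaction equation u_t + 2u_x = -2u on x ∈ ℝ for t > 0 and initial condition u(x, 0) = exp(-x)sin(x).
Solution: Substitute u = exp(-x)w, i.e. w = exp(x)u.
By the product rule, u_x = exp(-x)(w_x - w), u_t = exp(-x)w_t.
Substituting into the PDE and dividing by exp(-x): w_t + 2(w_x - w) = -2w.
The lower-order terms cancel, leaving the standard advection equation w_t + 2w_x = 0.
Initial data for w: w(x,0) = exp(x)u(x,0) = sin(x).
Solve for w:
  By method of characteristics (waves move right with speed 2):
  Along characteristics x - 2t = const, w is constant, so w(x,t) = f(x - 2t) with f = w(·, 0).
Hence w(x,t) = -sin(2t - x).
Transform back: u(x,t) = exp(-x)w(x,t).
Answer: u(x, t) = -exp(-x)sin(2t - x)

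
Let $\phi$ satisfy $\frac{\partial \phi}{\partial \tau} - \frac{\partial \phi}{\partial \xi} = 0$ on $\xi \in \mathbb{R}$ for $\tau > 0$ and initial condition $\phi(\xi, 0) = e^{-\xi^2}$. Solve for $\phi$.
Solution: By characteristics ($d\xi/d\tau = -1$), $\phi(\xi,\tau) = f(\xi + \tau)$ with $f = \phi( \cdot , 0)$.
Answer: $\phi(\xi, \tau) = e^{-(\tau + \xi)^2}$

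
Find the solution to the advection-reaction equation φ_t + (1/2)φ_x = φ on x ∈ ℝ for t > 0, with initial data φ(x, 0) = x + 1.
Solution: Substitute φ = exp(t)u, i.e. u = exp(-t)φ.
By the product rule, φ_t = exp(t)(u_t + u), φ_x = exp(t)u_x.
Substituting into the PDE and dividing by exp(t): u_t + u + (1/2)u_x = u.
The lower-order terms cancel, leaving the standard advection equation u_t + (1/2)u_x = 0.
Initial data for u: u(x,0) = φ(x,0) = x + 1.
Solve for u:
  By method of characteristics (waves move right with speed 1/2):
  Along characteristics x - (1/2)t = const, u is constant, so u(x,t) = f(x - (1/2)t) with f = u(·, 0).
Hence u(x,t) = -(1/2)t + x + 1.
Transform back: φ(x,t) = exp(t)u(x,t).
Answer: φ(x, t) = -(1/2)texp(t) + xexp(t) + exp(t)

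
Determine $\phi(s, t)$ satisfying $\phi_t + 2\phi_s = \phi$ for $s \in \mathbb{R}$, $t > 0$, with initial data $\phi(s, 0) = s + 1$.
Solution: Substitute $\phi = e^{t}u$, i.e. $u = e^{-t}\phi$.
By the product rule, $\phi_t = e^{t}(u_t + u)$, $\phi_s = e^{t}u_s$.
Substituting into the PDE and dividing by $e^{t}$: $u_t + u + 2u_s = u$.
The lower-order terms cancel, leaving the standard advection equation $u_t + 2u_s = 0$.
Initial data for $u$: $u(s,0) = \phi(s,0) = s + 1$.
Solve for $u$:
  By method of characteristics (waves move right with speed 2):
  Along characteristics $s - 2t =$ const, $u$ is constant, so $u(s,t) = f(s - 2t)$ with $f = u( \cdot , 0)$.
Hence $u(s,t) = s - 2 t + 1$.
Transform back: $\phi(s,t) = e^{t}u(s,t)$.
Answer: $\phi(s, t) = s e^{t} - 2 t e^{t} + e^{t}$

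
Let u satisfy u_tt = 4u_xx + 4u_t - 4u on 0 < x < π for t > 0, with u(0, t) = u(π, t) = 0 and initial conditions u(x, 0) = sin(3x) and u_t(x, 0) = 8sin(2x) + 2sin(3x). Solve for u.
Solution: Substitute u = exp(2t)w.
Then u_t = exp(2t)(w_t + 2w), u_tt = exp(2t)(w_tt + 4w_t + 4w), u_xx = exp(2t)w_xx; substituting and dividing by exp(2t), the lower-order terms cancel: w_tt = 4w_xx (standard wave equation).
Data for w: w(x,0) = u(x,0) = sin(3x); w_t(x,0) = u_t(x,0) - 2u(x,0) = 8sin(2x). The boundary conditions carry over: w(0,t) = w(π,t) = 0.
Separating variables: w = Σ [A_n cos(ω_n t) + B_n sin(ω_n t)] sin(nx), ω_n = 2n. From ICs (B_n = velocity coefficient / ω_n): A_3=1, B_2=2.
So w(x,t) = 2sin(4t)sin(2x) + sin(3x)cos(6t), and u(x,t) = exp(2t)w(x,t).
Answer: u(x, t) = 2exp(2t)sin(4t)sin(2x) + exp(2t)sin(3x)cos(6t)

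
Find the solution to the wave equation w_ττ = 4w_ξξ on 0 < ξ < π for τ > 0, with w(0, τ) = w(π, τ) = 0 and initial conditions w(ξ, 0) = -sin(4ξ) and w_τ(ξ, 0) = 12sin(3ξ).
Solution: Using separation of variables w = X(ξ)T(τ):
Eigenfunctions: sin(nξ), n = 1, 2, 3, ...
General solution: w(ξ, τ) = Σ [A_n cos(2n τ) + B_n sin(2n τ)] sin(nξ)
From w(ξ,0) = -sin(4ξ): A_4=-1. From w_τ(ξ,0) = 12sin(3ξ), using w_τ(ξ,0) = Σ ω_n B_n sin(nξ) with ω_n = 2n: B_3 = 12/6 = 2.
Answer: w(ξ, τ) = 2sin(3ξ)sin(6τ) - sin(4ξ)cos(8τ)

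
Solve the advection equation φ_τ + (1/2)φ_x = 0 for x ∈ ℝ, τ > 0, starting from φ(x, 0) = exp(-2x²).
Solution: By method of characteristics (waves move right with speed 1/2):
Along characteristics x - (1/2)τ = const, φ is constant, so φ(x,τ) = f(x - (1/2)τ) with f = φ(·, 0).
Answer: φ(x, τ) = exp(-2(x - τ/2)²)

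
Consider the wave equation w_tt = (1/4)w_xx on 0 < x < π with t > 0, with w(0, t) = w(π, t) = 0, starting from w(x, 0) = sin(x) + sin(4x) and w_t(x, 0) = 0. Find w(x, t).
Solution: Separating variables: w = Σ [A_n cos(ω_n t) + B_n sin(ω_n t)] sin(nx), ω_n = n/2. From ICs: A_1=1, A_4=1.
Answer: w(x, t) = sin(x)cos(t/2) + sin(4x)cos(2t)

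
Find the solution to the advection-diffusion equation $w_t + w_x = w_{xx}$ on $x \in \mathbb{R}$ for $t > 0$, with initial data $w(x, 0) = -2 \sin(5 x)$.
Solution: Change to a moving frame: let $\eta = x - t$, $\sigma = t$ and write $w(x,t) = u(\eta,\sigma)$.
By the chain rule $w_t = u_{\sigma} - u_{\eta}$, $w_x = u_{\eta}$, $w_{xx} = u_{\eta\eta}$.
Then $w_t + w_x = u_{\sigma}$: the advection term cancels and the PDE becomes the heat equation $u_{\sigma} = u_{\eta\eta}$ on $\eta \in \mathbb{R}$.
Initial data: $u(\eta,0) = w(\eta,0) = -2 \sin(5 \eta)$.
On $\eta \in \mathbb{R}$ each mode satisfies $(\sin(n\eta))'' = -n^2 \sin(n\eta)$, so $e^{-n^2\sigma} \sin(n\eta)$ solves the heat equation; by superposition $u(\eta,\sigma) = \sum c_n e^{-n^2\sigma} \sin(n\eta)$.
Reading off the coefficients: $c_5=-2$, so $u(\eta,\sigma) = -2 e^{-25 \sigma} \sin(5 \eta)$.
Substituting back $\eta = x - t$, $\sigma = t$: $w(x,t) = u(x - t, t)$.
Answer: $w(x, t) = 2 e^{-25 t} \sin(5 t - 5 x)$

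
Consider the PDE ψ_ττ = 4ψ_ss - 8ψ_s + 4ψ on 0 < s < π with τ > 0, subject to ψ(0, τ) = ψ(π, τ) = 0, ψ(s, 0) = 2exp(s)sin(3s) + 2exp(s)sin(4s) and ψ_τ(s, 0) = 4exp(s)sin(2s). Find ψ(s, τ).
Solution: Substitute ψ = exp(s)u, i.e. u = exp(-s)ψ.
By the product rule, ψ_s = exp(s)(u_s + u), ψ_ss = exp(s)(u_ss + 2u_s + u), ψ_ττ = exp(s)u_ττ.
Substituting into the PDE and dividing by exp(s): u_ττ = 4(u_ss + 2u_s + u) - 8(u_s + u) + 4u.
The lower-order terms cancel, leaving the standard wave equation u_ττ = 4u_ss.
Initial data for u: u(s,0) = exp(-s)ψ(s,0) = 2sin(3s) + 2sin(4s); u_τ(s,0) = exp(-s)ψ_τ(s,0) = 4sin(2s). The boundary conditions carry over: u(0,τ) = u(π,τ) = 0.
Solve for u:
  Using separation of variables u = X(s)T(τ):
  Eigenfunctions: sin(ns), n = 1, 2, 3, ...
  General solution: u(s, τ) = Σ [A_n cos(2n τ) + B_n sin(2n τ)] sin(ns)
  From u(s,0) = 2sin(3s) + 2sin(4s): A_3=2, A_4=2. From u_τ(s,0) = 4sin(2s), using u_τ(s,0) = Σ ω_n B_n sin(ns) with ω_n = 2n: B_2 = 4/4 = 1.
Hence u(s,τ) = sin(2s)sin(4τ) + 2sin(3s)cos(6τ) + 2sin(4s)cos(8τ).
Transform back: ψ(s,τ) = exp(s)u(s,τ).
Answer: ψ(s, τ) = exp(s)sin(2s)sin(4τ) + 2exp(s)sin(3s)cos(6τ) + 2exp(s)sin(4s)cos(8τ)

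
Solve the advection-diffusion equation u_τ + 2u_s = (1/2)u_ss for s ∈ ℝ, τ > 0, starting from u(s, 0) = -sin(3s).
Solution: Change to a moving frame: let η = s - 2τ, σ = τ and write u(s,τ) = w(η,σ).
By the chain rule u_τ = w_σ - 2w_η, u_s = w_η, u_ss = w_ηη.
Then u_τ + 2u_s = w_σ: the advection term cancels and the PDE becomes the heat equation w_σ = (1/2)w_ηη on η ∈ ℝ.
Initial data: w(η,0) = u(η,0) = -sin(3η).
On η ∈ ℝ each mode satisfies (sin(nη))″ = -n² sin(nη), so exp(-n²σ/2) sin(nη) solves the heat equation; by superposition w(η,σ) = Σ c_n exp(-n²σ/2) sin(nη).
Reading off the coefficients: c_3=-1, so w(η,σ) = -exp(-9σ/2)sin(3η).
Substituting back η = s - 2τ, σ = τ: u(s,τ) = w(s - 2τ, τ).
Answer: u(s, τ) = -exp(-9τ/2)sin(3s - 6τ)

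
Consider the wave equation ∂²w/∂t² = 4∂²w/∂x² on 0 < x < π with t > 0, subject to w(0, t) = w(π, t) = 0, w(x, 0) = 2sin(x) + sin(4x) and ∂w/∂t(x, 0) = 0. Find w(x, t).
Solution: Separating variables: w = Σ [A_n cos(ω_n t) + B_n sin(ω_n t)] sin(nx), ω_n = 2n. From ICs: A_1=2, A_4=1.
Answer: w(x, t) = 2sin(x)cos(2t) + sin(4x)cos(8t)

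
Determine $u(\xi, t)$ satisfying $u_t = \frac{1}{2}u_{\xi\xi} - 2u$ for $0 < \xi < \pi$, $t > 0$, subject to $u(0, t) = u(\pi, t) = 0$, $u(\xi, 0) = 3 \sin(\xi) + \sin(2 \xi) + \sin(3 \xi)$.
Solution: Substitute $u = e^{-2t}w$, i.e. $w = e^{2t}u$.
By the product rule, $u_t = e^{-2t}(w_t - 2w)$, $u_{\xi\xi} = e^{-2t}w_{\xi\xi}$.
Substituting into the PDE and dividing by $e^{-2t}$: $w_t - 2w = \frac{1}{2}w_{\xi\xi} - 2w$.
The lower-order terms cancel, leaving the standard heat equation $w_t = \frac{1}{2}w_{\xi\xi}$.
Initial data for $w$: $w(\xi,0) = u(\xi,0) = 3 \sin(\xi) + \sin(2 \xi) + \sin(3 \xi)$. The boundary conditions carry over: $w(0,t) = w(\pi,t) = 0$.
Solve for $w$:
  Using separation of variables $w = X(\xi)T(t)$:
  Eigenfunctions: $\sin(n\xi)$, $n = 1, 2, 3, \ldots$
  General solution: $w(\xi, t) = \sum c_n \sin(n\xi) e^{-n^2 t/2}$
  Matching $w(\xi,0) = 3 \sin(\xi) + \sin(2 \xi) + \sin(3 \xi)$ term by term: $c_1=3, c_2=1, c_3=1$.
Hence $w(\xi,t) = e^{-2 t} \sin(2 \xi) + 3 e^{-t/2} \sin(\xi) + e^{-9 t/2} \sin(3 \xi)$.
Transform back: $u(\xi,t) = e^{-2t}w(\xi,t)$.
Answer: $u(\xi, t) = e^{-4 t} \sin(2 \xi) + 3 e^{-5 t/2} \sin(\xi) + e^{-13 t/2} \sin(3 \xi)$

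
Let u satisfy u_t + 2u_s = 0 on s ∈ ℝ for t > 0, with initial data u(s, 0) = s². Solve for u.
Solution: By characteristics (ds/dt = 2), u(s,t) = f(s - 2t) with f = u(·, 0).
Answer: u(s, t) = s² - 4st + 4t²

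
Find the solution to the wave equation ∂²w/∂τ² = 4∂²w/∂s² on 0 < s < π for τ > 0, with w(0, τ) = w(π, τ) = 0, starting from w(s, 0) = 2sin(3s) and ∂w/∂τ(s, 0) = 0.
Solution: Separating variables: w = Σ [A_n cos(ω_n τ) + B_n sin(ω_n τ)] sin(ns), ω_n = 2n. From ICs: A_3=2.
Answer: w(s, τ) = 2sin(3s)cos(6τ)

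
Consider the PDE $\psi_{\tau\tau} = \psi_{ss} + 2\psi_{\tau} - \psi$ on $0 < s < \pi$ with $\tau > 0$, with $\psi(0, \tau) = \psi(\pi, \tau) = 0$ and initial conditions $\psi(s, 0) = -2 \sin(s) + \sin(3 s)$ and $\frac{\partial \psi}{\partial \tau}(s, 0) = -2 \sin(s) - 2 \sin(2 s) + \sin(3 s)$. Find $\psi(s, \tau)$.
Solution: Substitute $\psi = e^{\tau}u$.
Then $\psi_{\tau} = e^{\tau}(u_{\tau} + u)$, $\psi_{\tau\tau} = e^{\tau}(u_{\tau\tau} + 2u_{\tau} + u)$, $\psi_{ss} = e^{\tau}u_{ss}$; substituting and dividing by $e^{\tau}$, the lower-order terms cancel: $u_{\tau\tau} = u_{ss}$ (standard wave equation).
Data for $u$: $u(s,0) = \psi(s,0) = -2 \sin(s) + \sin(3 s)$; $u_{\tau}(s,0) = \psi_{\tau}(s,0) - \psi(s,0) = -2 \sin(2 s)$. The boundary conditions carry over: $u(0,\tau) = u(\pi,\tau) = 0$.
Separating variables: $u = \sum [A_n \cos(\omega_n \tau) + B_n \sin(\omega_n \tau)] \sin(ns)$, $\omega_n = n$. From ICs ($B_n$ = velocity coefficient / $\omega_n$): $A_1=-2, A_3=1, B_2=-1$.
So $u(s,\tau) = -2 \sin(s) \cos(\tau) - \sin(2 s) \sin(2 \tau) + \sin(3 s) \cos(3 \tau)$, and $\psi(s,\tau) = e^{\tau}u(s,\tau)$.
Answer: $\psi(s, \tau) = - e^{\tau} \sin(2 \tau) \sin(2 s) - 2 e^{\tau} \sin(s) \cos(\tau) + e^{\tau} \sin(3 s) \cos(3 \tau)$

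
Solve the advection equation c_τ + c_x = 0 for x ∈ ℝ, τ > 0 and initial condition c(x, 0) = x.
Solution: By characteristics (dx/dτ = 1), c(x,τ) = f(x - τ) with f = c(·, 0).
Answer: c(x, τ) = x - τ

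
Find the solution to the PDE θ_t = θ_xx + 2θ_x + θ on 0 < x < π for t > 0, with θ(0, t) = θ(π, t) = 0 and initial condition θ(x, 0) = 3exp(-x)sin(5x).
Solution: Substitute θ = exp(-x)u.
Then θ_x = exp(-x)(u_x - u), θ_xx = exp(-x)(u_xx - 2u_x + u), θ_t = exp(-x)u_t; substituting and dividing by exp(-x), the lower-order terms cancel: u_t = u_xx (standard heat equation).
Data for u: u(x,0) = exp(x)θ(x,0) = 3sin(5x). The boundary conditions carry over: u(0,t) = u(π,t) = 0.
Separating variables: u = Σ c_n exp(-n²t) sin(nx). From u(x,0) = 3sin(5x): c_5=3.
So u(x,t) = 3exp(-25t)sin(5x), and θ(x,t) = exp(-x)u(x,t).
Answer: θ(x, t) = 3exp(-25t)exp(-x)sin(5x)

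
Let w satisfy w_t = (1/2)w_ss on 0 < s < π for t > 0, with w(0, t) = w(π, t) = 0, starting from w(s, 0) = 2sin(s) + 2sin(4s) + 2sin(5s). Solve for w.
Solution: Using separation of variables w = X(s)T(t):
Eigenfunctions: sin(ns), n = 1, 2, 3, ...
General solution: w(s, t) = Σ c_n sin(ns) exp(-n² t/2)
Matching w(s,0) = 2sin(s) + 2sin(4s) + 2sin(5s) term by term: c_1=2, c_4=2, c_5=2.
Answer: w(s, t) = 2exp(-8t)sin(4s) + 2exp(-t/2)sin(s) + 2exp(-25t/2)sin(5s)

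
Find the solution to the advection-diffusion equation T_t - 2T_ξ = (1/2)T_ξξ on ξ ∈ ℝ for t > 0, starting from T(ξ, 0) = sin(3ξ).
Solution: Change to a moving frame: let η = ξ + 2t, σ = t and write T(ξ,t) = u(η,σ).
By the chain rule T_t = u_σ + 2u_η, T_ξ = u_η, T_ξξ = u_ηη.
Then T_t - 2T_ξ = u_σ: the advection term cancels and the PDE becomes the heat equation u_σ = (1/2)u_ηη on η ∈ ℝ.
Initial data: u(η,0) = T(η,0) = sin(3η).
On η ∈ ℝ each mode satisfies (sin(nη))″ = -n² sin(nη), so exp(-n²σ/2) sin(nη) solves the heat equation; by superposition u(η,σ) = Σ c_n exp(-n²σ/2) sin(nη).
Reading off the coefficients: c_3=1, so u(η,σ) = exp(-9σ/2)sin(3η).
Substituting back η = ξ + 2t, σ = t: T(ξ,t) = u(ξ + 2t, t).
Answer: T(ξ, t) = exp(-9t/2)sin(6t + 3ξ)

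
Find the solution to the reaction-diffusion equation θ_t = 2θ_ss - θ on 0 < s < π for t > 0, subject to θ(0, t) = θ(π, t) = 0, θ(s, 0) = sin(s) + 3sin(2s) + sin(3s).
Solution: Substitute θ = exp(-t)u.
Then θ_t = exp(-t)(u_t - u), θ_ss = exp(-t)u_ss; substituting and dividing by exp(-t), the lower-order terms cancel: u_t = 2u_ss (standard heat equation).
Data for u: u(s,0) = θ(s,0) = sin(s) + 3sin(2s) + sin(3s). The boundary conditions carry over: u(0,t) = u(π,t) = 0.
Separating variables: u = Σ c_n exp(-2n²t) sin(ns). From u(s,0) = sin(s) + 3sin(2s) + sin(3s): c_1=1, c_2=3, c_3=1.
So u(s,t) = exp(-2t)sin(s) + 3exp(-8t)sin(2s) + exp(-18t)sin(3s), and θ(s,t) = exp(-t)u(s,t).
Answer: θ(s, t) = exp(-3t)sin(s) + 3exp(-9t)sin(2s) + exp(-19t)sin(3s)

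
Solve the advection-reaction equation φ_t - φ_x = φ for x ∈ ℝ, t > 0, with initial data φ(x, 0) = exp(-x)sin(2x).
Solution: Substitute φ = exp(-x)u, i.e. u = exp(x)φ.
By the product rule, φ_x = exp(-x)(u_x - u), φ_t = exp(-x)u_t.
Substituting into the PDE and dividing by exp(-x): u_t - (u_x - u) = u.
The lower-order terms cancel, leaving the standard advection equation u_t - u_x = 0.
Initial data for u: u(x,0) = exp(x)φ(x,0) = sin(2x).
Solve for u:
  By method of characteristics (waves move left with speed 1):
  Along characteristics x + t = const, u is constant, so u(x,t) = f(x + t) with f = u(·, 0).
Hence u(x,t) = sin(2t + 2x).
Transform back: φ(x,t) = exp(-x)u(x,t).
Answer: φ(x, t) = exp(-x)sin(2t + 2x)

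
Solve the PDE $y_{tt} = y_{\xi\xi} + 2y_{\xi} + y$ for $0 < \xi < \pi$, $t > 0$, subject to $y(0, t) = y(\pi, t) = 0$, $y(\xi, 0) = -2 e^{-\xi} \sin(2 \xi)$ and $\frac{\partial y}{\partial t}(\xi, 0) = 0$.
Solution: Substitute $y = e^{-\xi}u$, i.e. $u = e^{\xi}y$.
By the product rule, $y_{\xi} = e^{-\xi}(u_{\xi} - u)$, $y_{\xi\xi} = e^{-\xi}(u_{\xi\xi} - 2u_{\xi} + u)$, $y_{tt} = e^{-\xi}u_{tt}$.
Substituting into the PDE and dividing by $e^{-\xi}$: $u_{tt} = (u_{\xi\xi} - 2u_{\xi} + u) + 2(u_{\xi} - u) + u$.
The lower-order terms cancel, leaving the standard wave equation $u_{tt} = u_{\xi\xi}$.
Initial data for $u$: $u(\xi,0) = e^{\xi}y(\xi,0) = -2 \sin(2 \xi)$; $u_t(\xi,0) = e^{\xi}y_t(\xi,0) = 0$. The boundary conditions carry over: $u(0,t) = u(\pi,t) = 0$.
Solve for $u$:
  Using separation of variables $u = X(\xi)T(t)$:
  Eigenfunctions: $\sin(n\xi)$, $n = 1, 2, 3, \ldots$
  General solution: $u(\xi, t) = \sum [A_n \cos(n t) + B_n \sin(n t)] \sin(n\xi)$
  From $u(\xi,0) = -2 \sin(2 \xi)$: $A_2=-2$. From $u_t(\xi,0) = 0$: all $B_n = 0$.
Hence $u(\xi,t) = -2 \sin(2 \xi) \cos(2 t)$.
Transform back: $y(\xi,t) = e^{-\xi}u(\xi,t)$.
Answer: $y(\xi, t) = -2 e^{-\xi} \sin(2 \xi) \cos(2 t)$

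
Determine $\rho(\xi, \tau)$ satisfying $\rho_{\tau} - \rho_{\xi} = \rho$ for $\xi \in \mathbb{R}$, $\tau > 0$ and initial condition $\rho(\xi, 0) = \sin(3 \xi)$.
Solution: Substitute $\rho = e^{\tau}u$.
Then $\rho_{\tau} = e^{\tau}(u_{\tau} + u)$, $\rho_{\xi} = e^{\tau}u_{\xi}$; substituting and dividing by $e^{\tau}$, the lower-order terms cancel: $u_{\tau} - u_{\xi} = 0$ (standard advection equation).
Data for $u$: $u(\xi,0) = \rho(\xi,0) = \sin(3 \xi)$.
By characteristics ($d\xi/d\tau = -1$), $u(\xi,\tau) = f(\xi + \tau)$ with $f = u( \cdot , 0)$.
So $u(\xi,\tau) = \sin(3 \xi + 3 \tau)$, and $\rho(\xi,\tau) = e^{\tau}u(\xi,\tau)$.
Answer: $\rho(\xi, \tau) = e^{\tau} \sin(3 \tau + 3 \xi)$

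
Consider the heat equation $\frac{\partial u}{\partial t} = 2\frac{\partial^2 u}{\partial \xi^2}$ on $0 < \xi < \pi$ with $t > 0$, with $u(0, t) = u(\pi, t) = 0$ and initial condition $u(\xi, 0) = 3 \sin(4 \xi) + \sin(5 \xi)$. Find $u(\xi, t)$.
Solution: Using separation of variables $u = X(\xi)T(t)$:
Eigenfunctions: $\sin(n\xi)$, $n = 1, 2, 3, \ldots$
General solution: $u(\xi, t) = \sum c_n \sin(n\xi) e^{-2n^2 t}$
Matching $u(\xi,0) = 3 \sin(4 \xi) + \sin(5 \xi)$ term by term: $c_4=3, c_5=1$.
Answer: $u(\xi, t) = 3 e^{-32 t} \sin(4 \xi) + e^{-50 t} \sin(5 \xi)$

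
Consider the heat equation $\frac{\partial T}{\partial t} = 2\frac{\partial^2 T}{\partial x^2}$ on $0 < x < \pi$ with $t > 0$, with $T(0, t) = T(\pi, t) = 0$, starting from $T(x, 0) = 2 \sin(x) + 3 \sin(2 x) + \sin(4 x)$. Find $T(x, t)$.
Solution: Using separation of variables $T = X(x)G(t)$:
Eigenfunctions: $\sin(nx)$, $n = 1, 2, 3, \ldots$
General solution: $T(x, t) = \sum c_n \sin(nx) e^{-2n^2 t}$
Matching $T(x,0) = 2 \sin(x) + 3 \sin(2 x) + \sin(4 x)$ term by term: $c_1=2, c_2=3, c_4=1$.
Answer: $T(x, t) = 2 e^{-2 t} \sin(x) + 3 e^{-8 t} \sin(2 x) + e^{-32 t} \sin(4 x)$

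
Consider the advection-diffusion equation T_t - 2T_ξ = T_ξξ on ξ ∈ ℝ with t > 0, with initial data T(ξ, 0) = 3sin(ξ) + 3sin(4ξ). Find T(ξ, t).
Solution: Moving frame: η = ξ + 2t, σ = t, T = u(η,σ), so T_t = u_σ + 2u_η and T_ξξ = u_ηη.
Hence T_t - 2T_ξ = u_σ and the PDE becomes the heat equation u_σ = u_ηη on η ∈ ℝ.
Initial data: u(η,0) = T(η,0) = 3sin(η) + 3sin(4η). Each mode sin(nη) decays as exp(-n²σ) on ℝ, so u(η,σ) = Σ c_n exp(-n²σ) sin(nη) with c_1=3, c_4=3: u(η,σ) = 3exp(-σ)sin(η) + 3exp(-16σ)sin(4η).
Substituting back: T(ξ,t) = u(ξ + 2t, t).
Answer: T(ξ, t) = 3exp(-t)sin(2t + ξ) + 3exp(-16t)sin(8t + 4ξ)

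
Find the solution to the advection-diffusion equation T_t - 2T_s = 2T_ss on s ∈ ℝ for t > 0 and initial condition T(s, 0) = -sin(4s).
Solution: Moving frame: η = s + 2t, σ = t, T = u(η,σ), so T_t = u_σ + 2u_η and T_ss = u_ηη.
Hence T_t - 2T_s = u_σ and the PDE becomes the heat equation u_σ = 2u_ηη on η ∈ ℝ.
Initial data: u(η,0) = T(η,0) = -sin(4η). Each mode sin(nη) decays as exp(-2n²σ) on ℝ, so u(η,σ) = Σ c_n exp(-2n²σ) sin(nη) with c_4=-1: u(η,σ) = -exp(-32σ)sin(4η).
Substituting back: T(s,t) = u(s + 2t, t).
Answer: T(s, t) = -exp(-32t)sin(4s + 8t)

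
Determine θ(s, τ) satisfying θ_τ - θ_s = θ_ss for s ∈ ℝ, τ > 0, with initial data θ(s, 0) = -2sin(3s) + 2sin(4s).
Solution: Moving frame: η = s + τ, σ = τ, θ = u(η,σ), so θ_τ = u_σ + u_η and θ_ss = u_ηη.
Hence θ_τ - θ_s = u_σ and the PDE becomes the heat equation u_σ = u_ηη on η ∈ ℝ.
Initial data: u(η,0) = θ(η,0) = -2sin(3η) + 2sin(4η). Each mode sin(nη) decays as exp(-n²σ) on ℝ, so u(η,σ) = Σ c_n exp(-n²σ) sin(nη) with c_3=-2, c_4=2: u(η,σ) = -2exp(-9σ)sin(3η) + 2exp(-16σ)sin(4η).
Substituting back: θ(s,τ) = u(s + τ, τ).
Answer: θ(s, τ) = -2exp(-9τ)sin(3s + 3τ) + 2exp(-16τ)sin(4s + 4τ)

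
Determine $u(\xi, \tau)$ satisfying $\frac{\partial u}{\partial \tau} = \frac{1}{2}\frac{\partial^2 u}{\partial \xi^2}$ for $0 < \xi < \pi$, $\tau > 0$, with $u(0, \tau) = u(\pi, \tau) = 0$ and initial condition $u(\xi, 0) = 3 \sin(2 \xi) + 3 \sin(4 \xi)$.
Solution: Using separation of variables $u = X(\xi)T(\tau)$:
Eigenfunctions: $\sin(n\xi)$, $n = 1, 2, 3, \ldots$
General solution: $u(\xi, \tau) = \sum c_n \sin(n\xi) e^{-n^2 \tau/2}$
Matching $u(\xi,0) = 3 \sin(2 \xi) + 3 \sin(4 \xi)$ term by term: $c_2=3, c_4=3$.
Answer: $u(\xi, \tau) = 3 e^{-2 \tau} \sin(2 \xi) + 3 e^{-8 \tau} \sin(4 \xi)$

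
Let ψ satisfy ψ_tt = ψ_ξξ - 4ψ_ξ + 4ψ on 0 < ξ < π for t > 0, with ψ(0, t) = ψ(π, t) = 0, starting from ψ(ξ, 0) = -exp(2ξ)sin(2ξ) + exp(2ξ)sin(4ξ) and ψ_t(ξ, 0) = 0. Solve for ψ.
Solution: Substitute ψ = exp(2ξ)u.
Then ψ_ξ = exp(2ξ)(u_ξ + 2u), ψ_ξξ = exp(2ξ)(u_ξξ + 4u_ξ + 4u), ψ_tt = exp(2ξ)u_tt; substituting and dividing by exp(2ξ), the lower-order terms cancel: u_tt = u_ξξ (standard wave equation).
Data for u: u(ξ,0) = exp(-2ξ)ψ(ξ,0) = -sin(2ξ) + sin(4ξ); u_t(ξ,0) = exp(-2ξ)ψ_t(ξ,0) = 0. The boundary conditions carry over: u(0,t) = u(π,t) = 0.
Separating variables: u = Σ [A_n cos(ω_n t) + B_n sin(ω_n t)] sin(nξ), ω_n = n. From ICs: A_2=-1, A_4=1.
So u(ξ,t) = -sin(2ξ)cos(2t) + sin(4ξ)cos(4t), and ψ(ξ,t) = exp(2ξ)u(ξ,t).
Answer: ψ(ξ, t) = -exp(2ξ)sin(2ξ)cos(2t) + exp(2ξ)sin(4ξ)cos(4t)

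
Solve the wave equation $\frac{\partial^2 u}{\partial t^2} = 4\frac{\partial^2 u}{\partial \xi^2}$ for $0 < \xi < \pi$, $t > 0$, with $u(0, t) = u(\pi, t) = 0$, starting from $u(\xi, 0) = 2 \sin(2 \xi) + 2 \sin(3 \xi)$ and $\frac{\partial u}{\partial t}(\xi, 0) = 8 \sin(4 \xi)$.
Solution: Using separation of variables $u = X(\xi)T(t)$:
Eigenfunctions: $\sin(n\xi)$, $n = 1, 2, 3, \ldots$
General solution: $u(\xi, t) = \sum [A_n \cos(2n t) + B_n \sin(2n t)] \sin(n\xi)$
From $u(\xi,0) = 2 \sin(2 \xi) + 2 \sin(3 \xi)$: $A_2=2, A_3=2$. From $u_t(\xi,0) = 8 \sin(4 \xi)$, using $u_t(\xi,0) = \sum \omega_n B_n \sin(n\xi)$ with $\omega_n = 2n$: $B_4 = 8/8 = 1$.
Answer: $u(\xi, t) = 2 \sin(2 \xi) \cos(4 t) + 2 \sin(3 \xi) \cos(6 t) + \sin(4 \xi) \sin(8 t)$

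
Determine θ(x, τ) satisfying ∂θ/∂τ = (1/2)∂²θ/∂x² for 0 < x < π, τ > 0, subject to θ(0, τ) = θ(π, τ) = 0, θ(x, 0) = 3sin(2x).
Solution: Separating variables: θ = Σ c_n exp(-n²τ/2) sin(nx). From θ(x,0) = 3sin(2x): c_2=3.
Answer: θ(x, τ) = 3exp(-2τ)sin(2x)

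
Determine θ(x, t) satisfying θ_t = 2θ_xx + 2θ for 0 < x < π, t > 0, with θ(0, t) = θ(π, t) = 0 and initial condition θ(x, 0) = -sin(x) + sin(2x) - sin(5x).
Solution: Substitute θ = exp(2t)u, i.e. u = exp(-2t)θ.
By the product rule, θ_t = exp(2t)(u_t + 2u), θ_xx = exp(2t)u_xx.
Substituting into the PDE and dividing by exp(2t): u_t + 2u = 2u_xx + 2u.
The lower-order terms cancel, leaving the standard heat equation u_t = 2u_xx.
Initial data for u: u(x,0) = θ(x,0) = -sin(x) + sin(2x) - sin(5x). The boundary conditions carry over: u(0,t) = u(π,t) = 0.
Solve for u:
  Using separation of variables u = X(x)G(t):
  Eigenfunctions: sin(nx), n = 1, 2, 3, ...
  General solution: u(x, t) = Σ c_n sin(nx) exp(-2n² t)
  Matching u(x,0) = -sin(x) + sin(2x) - sin(5x) term by term: c_1=-1, c_2=1, c_5=-1.
Hence u(x,t) = -exp(-2t)sin(x) + exp(-8t)sin(2x) - exp(-50t)sin(5x).
Transform back: θ(x,t) = exp(2t)u(x,t).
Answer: θ(x, t) = -sin(x) + exp(-6t)sin(2x) - exp(-48t)sin(5x)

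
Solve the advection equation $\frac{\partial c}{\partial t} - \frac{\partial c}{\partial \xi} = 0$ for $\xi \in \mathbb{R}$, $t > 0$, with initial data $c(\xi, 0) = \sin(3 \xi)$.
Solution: By characteristics ($d\xi/dt = -1$), $c(\xi,t) = f(\xi + t)$ with $f = c( \cdot , 0)$.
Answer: $c(\xi, t) = \sin(3 \xi + 3 t)$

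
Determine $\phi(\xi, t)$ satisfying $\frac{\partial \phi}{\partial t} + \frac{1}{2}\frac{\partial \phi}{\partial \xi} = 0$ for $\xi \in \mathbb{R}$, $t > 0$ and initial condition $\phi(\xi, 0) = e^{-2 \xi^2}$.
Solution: By method of characteristics (waves move right with speed 1/2):
Along characteristics $\xi - \frac{1}{2}t =$ const, $\phi$ is constant, so $\phi(\xi,t) = f(\xi - \frac{1}{2}t)$ with $f = \phi( \cdot , 0)$.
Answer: $\phi(\xi, t) = e^{-2 (\xi - t/2)^2}$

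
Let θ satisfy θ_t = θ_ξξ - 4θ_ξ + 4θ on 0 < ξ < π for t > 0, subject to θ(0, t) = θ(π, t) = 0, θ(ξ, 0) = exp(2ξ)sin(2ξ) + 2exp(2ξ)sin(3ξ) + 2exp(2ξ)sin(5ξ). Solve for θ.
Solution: Substitute θ = exp(2ξ)u, i.e. u = exp(-2ξ)θ.
By the product rule, θ_ξ = exp(2ξ)(u_ξ + 2u), θ_ξξ = exp(2ξ)(u_ξξ + 4u_ξ + 4u), θ_t = exp(2ξ)u_t.
Substituting into the PDE and dividing by exp(2ξ): u_t = (u_ξξ + 4u_ξ + 4u) - 4(u_ξ + 2u) + 4u.
The lower-order terms cancel, leaving the standard heat equation u_t = u_ξξ.
Initial data for u: u(ξ,0) = exp(-2ξ)θ(ξ,0) = sin(2ξ) + 2sin(3ξ) + 2sin(5ξ). The boundary conditions carry over: u(0,t) = u(π,t) = 0.
Solve for u:
  Using separation of variables u = X(ξ)G(t):
  Eigenfunctions: sin(nξ), n = 1, 2, 3, ...
  General solution: u(ξ, t) = Σ c_n sin(nξ) exp(-n² t)
  Matching u(ξ,0) = sin(2ξ) + 2sin(3ξ) + 2sin(5ξ) term by term: c_2=1, c_3=2, c_5=2.
Hence u(ξ,t) = exp(-4t)sin(2ξ) + 2exp(-9t)sin(3ξ) + 2exp(-25t)sin(5ξ).
Transform back: θ(ξ,t) = exp(2ξ)u(ξ,t).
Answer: θ(ξ, t) = exp(-4t)exp(2ξ)sin(2ξ) + 2exp(-9t)exp(2ξ)sin(3ξ) + 2exp(-25t)exp(2ξ)sin(5ξ)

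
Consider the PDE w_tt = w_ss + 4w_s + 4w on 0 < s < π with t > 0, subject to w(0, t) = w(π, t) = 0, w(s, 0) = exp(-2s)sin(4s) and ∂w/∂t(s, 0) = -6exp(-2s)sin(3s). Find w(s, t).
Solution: Substitute w = exp(-2s)u, i.e. u = exp(2s)w.
By the product rule, w_s = exp(-2s)(u_s - 2u), w_ss = exp(-2s)(u_ss - 4u_s + 4u), w_tt = exp(-2s)u_tt.
Substituting into the PDE and dividing by exp(-2s): u_tt = (u_ss - 4u_s + 4u) + 4(u_s - 2u) + 4u.
The lower-order terms cancel, leaving the standard wave equation u_tt = u_ss.
Initial data for u: u(s,0) = exp(2s)w(s,0) = sin(4s); u_t(s,0) = exp(2s)w_t(s,0) = -6sin(3s). The boundary conditions carry over: u(0,t) = u(π,t) = 0.
Solve for u:
  Using separation of variables u = X(s)T(t):
  Eigenfunctions: sin(ns), n = 1, 2, 3, ...
  General solution: u(s, t) = Σ [A_n cos(n t) + B_n sin(n t)] sin(ns)
  From u(s,0) = sin(4s): A_4=1. From u_t(s,0) = -6sin(3s), using u_t(s,0) = Σ ω_n B_n sin(ns) with ω_n = n: B_3 = (-6)/3 = -2.
Hence u(s,t) = -2sin(3s)sin(3t) + sin(4s)cos(4t).
Transform back: w(s,t) = exp(-2s)u(s,t).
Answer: w(s, t) = -2exp(-2s)sin(3s)sin(3t) + exp(-2s)sin(4s)cos(4t)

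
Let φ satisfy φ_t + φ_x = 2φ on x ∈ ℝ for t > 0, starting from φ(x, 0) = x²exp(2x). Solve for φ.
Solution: Substitute φ = exp(2x)u.
Then φ_x = exp(2x)(u_x + 2u), φ_t = exp(2x)u_t; substituting and dividing by exp(2x), the lower-order terms cancel: u_t + u_x = 0 (standard advection equation).
Data for u: u(x,0) = exp(-2x)φ(x,0) = x².
By characteristics (dx/dt = 1), u(x,t) = f(x - t) with f = u(·, 0).
So u(x,t) = t² - 2tx + x², and φ(x,t) = exp(2x)u(x,t).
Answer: φ(x, t) = t²exp(2x) - 2txexp(2x) + x²exp(2x)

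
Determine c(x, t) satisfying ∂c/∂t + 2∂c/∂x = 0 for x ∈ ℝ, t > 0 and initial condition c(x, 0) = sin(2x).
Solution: By method of characteristics (waves move right with speed 2):
Along characteristics x - 2t = const, c is constant, so c(x,t) = f(x - 2t) with f = c(·, 0).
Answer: c(x, t) = -sin(4t - 2x)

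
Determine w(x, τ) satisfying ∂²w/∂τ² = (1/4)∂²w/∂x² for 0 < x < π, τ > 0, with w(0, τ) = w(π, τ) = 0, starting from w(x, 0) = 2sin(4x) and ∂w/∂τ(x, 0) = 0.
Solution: Separating variables: w = Σ [A_n cos(ω_n τ) + B_n sin(ω_n τ)] sin(nx), ω_n = n/2. From ICs: A_4=2.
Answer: w(x, τ) = 2sin(4x)cos(2τ)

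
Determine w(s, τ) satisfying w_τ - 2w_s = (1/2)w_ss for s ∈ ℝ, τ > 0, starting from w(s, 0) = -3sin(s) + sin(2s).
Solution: Change to a moving frame: let η = s + 2τ, σ = τ and write w(s,τ) = u(η,σ).
By the chain rule w_τ = u_σ + 2u_η, w_s = u_η, w_ss = u_ηη.
Then w_τ - 2w_s = u_σ: the advection term cancels and the PDE becomes the heat equation u_σ = (1/2)u_ηη on η ∈ ℝ.
Initial data: u(η,0) = w(η,0) = -3sin(η) + sin(2η).
On η ∈ ℝ each mode satisfies (sin(nη))″ = -n² sin(nη), so exp(-n²σ/2) sin(nη) solves the heat equation; by superposition u(η,σ) = Σ c_n exp(-n²σ/2) sin(nη).
Reading off the coefficients: c_1=-3, c_2=1, so u(η,σ) = exp(-2σ)sin(2η) - 3exp(-σ/2)sin(η).
Substituting back η = s + 2τ, σ = τ: w(s,τ) = u(s + 2τ, τ).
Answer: w(s, τ) = exp(-2τ)sin(2s + 4τ) - 3exp(-τ/2)sin(s + 2τ)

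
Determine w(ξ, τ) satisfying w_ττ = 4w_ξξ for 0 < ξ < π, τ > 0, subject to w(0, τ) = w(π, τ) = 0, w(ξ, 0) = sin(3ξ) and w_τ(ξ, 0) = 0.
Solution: Separating variables: w = Σ [A_n cos(ω_n τ) + B_n sin(ω_n τ)] sin(nξ), ω_n = 2n. From ICs: A_3=1.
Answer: w(ξ, τ) = sin(3ξ)cos(6τ)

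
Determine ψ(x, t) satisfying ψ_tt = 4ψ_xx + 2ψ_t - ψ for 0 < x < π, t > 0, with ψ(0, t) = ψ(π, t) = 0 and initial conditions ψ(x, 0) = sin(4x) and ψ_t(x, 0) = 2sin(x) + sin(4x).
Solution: Substitute ψ = exp(t)u.
Then ψ_t = exp(t)(u_t + u), ψ_tt = exp(t)(u_tt + 2u_t + u), ψ_xx = exp(t)u_xx; substituting and dividing by exp(t), the lower-order terms cancel: u_tt = 4u_xx (standard wave equation).
Data for u: u(x,0) = ψ(x,0) = sin(4x); u_t(x,0) = ψ_t(x,0) - ψ(x,0) = 2sin(x). The boundary conditions carry over: u(0,t) = u(π,t) = 0.
Separating variables: u = Σ [A_n cos(ω_n t) + B_n sin(ω_n t)] sin(nx), ω_n = 2n. From ICs (B_n = velocity coefficient / ω_n): A_4=1, B_1=1.
So u(x,t) = sin(2t)sin(x) + sin(4x)cos(8t), and ψ(x,t) = exp(t)u(x,t).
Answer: ψ(x, t) = exp(t)sin(2t)sin(x) + exp(t)sin(4x)cos(8t)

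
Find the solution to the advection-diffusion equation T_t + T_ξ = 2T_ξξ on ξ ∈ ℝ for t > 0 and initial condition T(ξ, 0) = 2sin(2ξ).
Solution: Change to a moving frame: let η = ξ - t, σ = t and write T(ξ,t) = u(η,σ).
By the chain rule T_t = u_σ - u_η, T_ξ = u_η, T_ξξ = u_ηη.
Then T_t + T_ξ = u_σ: the advection term cancels and the PDE becomes the heat equation u_σ = 2u_ηη on η ∈ ℝ.
Initial data: u(η,0) = T(η,0) = 2sin(2η).
On η ∈ ℝ each mode satisfies (sin(nη))″ = -n² sin(nη), so exp(-2n²σ) sin(nη) solves the heat equation; by superposition u(η,σ) = Σ c_n exp(-2n²σ) sin(nη).
Reading off the coefficients: c_2=2, so u(η,σ) = 2exp(-8σ)sin(2η).
Substituting back η = ξ - t, σ = t: T(ξ,t) = u(ξ - t, t).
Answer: T(ξ, t) = -2exp(-8t)sin(2t - 2ξ)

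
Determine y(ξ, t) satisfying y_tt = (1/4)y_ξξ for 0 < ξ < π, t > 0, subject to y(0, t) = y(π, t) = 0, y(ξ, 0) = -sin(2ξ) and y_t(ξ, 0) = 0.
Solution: Using separation of variables y = X(ξ)T(t):
Eigenfunctions: sin(nξ), n = 1, 2, 3, ...
General solution: y(ξ, t) = Σ [A_n cos(n t/2) + B_n sin(n t/2)] sin(nξ)
From y(ξ,0) = -sin(2ξ): A_2=-1. From y_t(ξ,0) = 0: all B_n = 0.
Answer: y(ξ, t) = -sin(2ξ)cos(t)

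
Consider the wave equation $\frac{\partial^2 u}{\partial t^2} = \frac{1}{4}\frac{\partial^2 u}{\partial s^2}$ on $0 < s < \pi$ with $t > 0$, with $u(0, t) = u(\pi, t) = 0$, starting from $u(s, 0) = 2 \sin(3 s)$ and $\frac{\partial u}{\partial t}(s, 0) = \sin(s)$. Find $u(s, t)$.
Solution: Separating variables: $u = \sum [A_n \cos(\omega_n t) + B_n \sin(\omega_n t)] \sin(ns)$, $\omega_n = n/2$. From ICs ($B_n$ = velocity coefficient / $\omega_n$): $A_3=2, B_1=2$.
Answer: $u(s, t) = 2 \sin(s) \sin(t/2) + 2 \sin(3 s) \cos(3 t/2)$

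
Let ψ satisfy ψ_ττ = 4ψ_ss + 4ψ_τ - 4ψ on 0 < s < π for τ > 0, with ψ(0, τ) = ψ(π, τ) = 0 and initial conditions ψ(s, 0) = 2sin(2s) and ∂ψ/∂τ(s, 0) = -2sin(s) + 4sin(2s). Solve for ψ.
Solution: Substitute ψ = exp(2τ)u.
Then ψ_τ = exp(2τ)(u_τ + 2u), ψ_ττ = exp(2τ)(u_ττ + 4u_τ + 4u), ψ_ss = exp(2τ)u_ss; substituting and dividing by exp(2τ), the lower-order terms cancel: u_ττ = 4u_ss (standard wave equation).
Data for u: u(s,0) = ψ(s,0) = 2sin(2s); u_τ(s,0) = ψ_τ(s,0) - 2ψ(s,0) = -2sin(s). The boundary conditions carry over: u(0,τ) = u(π,τ) = 0.
Separating variables: u = Σ [A_n cos(ω_n τ) + B_n sin(ω_n τ)] sin(ns), ω_n = 2n. From ICs (B_n = velocity coefficient / ω_n): A_2=2, B_1=-1.
So u(s,τ) = -sin(s)sin(2τ) + 2sin(2s)cos(4τ), and ψ(s,τ) = exp(2τ)u(s,τ).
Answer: ψ(s, τ) = -exp(2τ)sin(s)sin(2τ) + 2exp(2τ)sin(2s)cos(4τ)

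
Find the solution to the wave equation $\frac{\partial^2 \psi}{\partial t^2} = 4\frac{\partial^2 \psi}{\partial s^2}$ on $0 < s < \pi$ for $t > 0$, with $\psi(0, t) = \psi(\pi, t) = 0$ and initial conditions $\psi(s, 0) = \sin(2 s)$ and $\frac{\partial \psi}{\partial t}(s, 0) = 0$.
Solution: Separating variables: $\psi = \sum [A_n \cos(\omega_n t) + B_n \sin(\omega_n t)] \sin(ns)$, $\omega_n = 2n$. From ICs: $A_2=1$.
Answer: $\psi(s, t) = \sin(2 s) \cos(4 t)$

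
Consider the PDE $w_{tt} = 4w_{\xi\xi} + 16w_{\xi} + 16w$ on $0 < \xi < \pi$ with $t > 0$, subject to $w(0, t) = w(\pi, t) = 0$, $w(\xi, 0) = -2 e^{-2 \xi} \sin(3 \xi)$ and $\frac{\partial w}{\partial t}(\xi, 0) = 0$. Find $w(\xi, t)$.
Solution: Substitute $w = e^{-2\xi}u$.
Then $w_{\xi} = e^{-2\xi}(u_{\xi} - 2u)$, $w_{\xi\xi} = e^{-2\xi}(u_{\xi\xi} - 4u_{\xi} + 4u)$, $w_{tt} = e^{-2\xi}u_{tt}$; substituting and dividing by $e^{-2\xi}$, the lower-order terms cancel: $u_{tt} = 4u_{\xi\xi}$ (standard wave equation).
Data for $u$: $u(\xi,0) = e^{2\xi}w(\xi,0) = -2 \sin(3 \xi)$; $u_t(\xi,0) = e^{2\xi}w_t(\xi,0) = 0$. The boundary conditions carry over: $u(0,t) = u(\pi,t) = 0$.
Separating variables: $u = \sum [A_n \cos(\omega_n t) + B_n \sin(\omega_n t)] \sin(n\xi)$, $\omega_n = 2n$. From ICs: $A_3=-2$.
So $u(\xi,t) = -2 \sin(3 \xi) \cos(6 t)$, and $w(\xi,t) = e^{-2\xi}u(\xi,t)$.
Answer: $w(\xi, t) = -2 e^{-2 \xi} \sin(3 \xi) \cos(6 t)$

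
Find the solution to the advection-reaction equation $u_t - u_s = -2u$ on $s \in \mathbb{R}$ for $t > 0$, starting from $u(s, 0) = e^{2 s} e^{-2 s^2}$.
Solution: Substitute $u = e^{2s}w$, i.e. $w = e^{-2s}u$.
By the product rule, $u_s = e^{2s}(w_s + 2w)$, $u_t = e^{2s}w_t$.
Substituting into the PDE and dividing by $e^{2s}$: $w_t - (w_s + 2w) = -2w$.
The lower-order terms cancel, leaving the standard advection equation $w_t - w_s = 0$.
Initial data for $w$: $w(s,0) = e^{-2s}u(s,0) = e^{-2 s^2}$.
Solve for $w$:
  By method of characteristics (waves move left with speed 1):
  Along characteristics $s + t =$ const, $w$ is constant, so $w(s,t) = f(s + t)$ with $f = w( \cdot , 0)$.
Hence $w(s,t) = e^{-2 (s + t)^2}$.
Transform back: $u(s,t) = e^{2s}w(s,t)$.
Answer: $u(s, t) = e^{2 s} e^{-2 (s + t)^2}$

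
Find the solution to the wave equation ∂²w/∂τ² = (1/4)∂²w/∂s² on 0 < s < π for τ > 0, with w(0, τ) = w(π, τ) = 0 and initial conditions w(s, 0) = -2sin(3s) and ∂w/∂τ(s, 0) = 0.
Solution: Using separation of variables w = X(s)T(τ):
Eigenfunctions: sin(ns), n = 1, 2, 3, ...
General solution: w(s, τ) = Σ [A_n cos(n τ/2) + B_n sin(n τ/2)] sin(ns)
From w(s,0) = -2sin(3s): A_3=-2. From w_τ(s,0) = 0: all B_n = 0.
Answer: w(s, τ) = -2sin(3s)cos(3τ/2)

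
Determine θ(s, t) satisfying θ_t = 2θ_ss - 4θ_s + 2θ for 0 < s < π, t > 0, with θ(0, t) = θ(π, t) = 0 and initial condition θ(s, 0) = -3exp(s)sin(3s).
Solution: Substitute θ = exp(s)u.
Then θ_s = exp(s)(u_s + u), θ_ss = exp(s)(u_ss + 2u_s + u), θ_t = exp(s)u_t; substituting and dividing by exp(s), the lower-order terms cancel: u_t = 2u_ss (standard heat equation).
Data for u: u(s,0) = exp(-s)θ(s,0) = -3sin(3s). The boundary conditions carry over: u(0,t) = u(π,t) = 0.
Separating variables: u = Σ c_n exp(-2n²t) sin(ns). From u(s,0) = -3sin(3s): c_3=-3.
So u(s,t) = -3exp(-18t)sin(3s), and θ(s,t) = exp(s)u(s,t).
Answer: θ(s, t) = -3exp(s)exp(-18t)sin(3s)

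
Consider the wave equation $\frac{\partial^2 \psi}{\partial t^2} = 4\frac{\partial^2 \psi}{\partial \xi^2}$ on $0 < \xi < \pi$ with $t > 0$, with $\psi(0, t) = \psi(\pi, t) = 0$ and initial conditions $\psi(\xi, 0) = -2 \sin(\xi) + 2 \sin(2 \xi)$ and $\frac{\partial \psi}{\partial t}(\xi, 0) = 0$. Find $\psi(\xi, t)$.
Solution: Separating variables: $\psi = \sum [A_n \cos(\omega_n t) + B_n \sin(\omega_n t)] \sin(n\xi)$, $\omega_n = 2n$. From ICs: $A_1=-2, A_2=2$.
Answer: $\psi(\xi, t) = -2 \sin(\xi) \cos(2 t) + 2 \sin(2 \xi) \cos(4 t)$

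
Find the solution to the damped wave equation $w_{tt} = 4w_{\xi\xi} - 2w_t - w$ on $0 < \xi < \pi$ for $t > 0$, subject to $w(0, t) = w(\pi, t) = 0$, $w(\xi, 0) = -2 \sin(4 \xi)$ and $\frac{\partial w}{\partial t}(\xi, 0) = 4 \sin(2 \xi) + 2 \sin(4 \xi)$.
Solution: Substitute $w = e^{-t}u$.
Then $w_t = e^{-t}(u_t - u)$, $w_{tt} = e^{-t}(u_{tt} - 2u_t + u)$, $w_{\xi\xi} = e^{-t}u_{\xi\xi}$; substituting and dividing by $e^{-t}$, the lower-order terms cancel: $u_{tt} = 4u_{\xi\xi}$ (standard wave equation).
Data for $u$: $u(\xi,0) = w(\xi,0) = -2 \sin(4 \xi)$; $u_t(\xi,0) = w_t(\xi,0) + w(\xi,0) = 4 \sin(2 \xi)$. The boundary conditions carry over: $u(0,t) = u(\pi,t) = 0$.
Separating variables: $u = \sum [A_n \cos(\omega_n t) + B_n \sin(\omega_n t)] \sin(n\xi)$, $\omega_n = 2n$. From ICs ($B_n$ = velocity coefficient / $\omega_n$): $A_4=-2, B_2=1$.
So $u(\xi,t) = \sin(4 t) \sin(2 \xi) - 2 \sin(4 \xi) \cos(8 t)$, and $w(\xi,t) = e^{-t}u(\xi,t)$.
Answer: $w(\xi, t) = e^{-t} \sin(2 \xi) \sin(4 t) - 2 e^{-t} \sin(4 \xi) \cos(8 t)$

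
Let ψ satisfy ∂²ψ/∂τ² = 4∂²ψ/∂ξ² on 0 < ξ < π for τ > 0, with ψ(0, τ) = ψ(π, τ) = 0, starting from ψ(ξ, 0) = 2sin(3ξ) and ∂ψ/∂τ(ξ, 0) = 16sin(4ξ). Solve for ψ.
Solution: Using separation of variables ψ = X(ξ)T(τ):
Eigenfunctions: sin(nξ), n = 1, 2, 3, ...
General solution: ψ(ξ, τ) = Σ [A_n cos(2n τ) + B_n sin(2n τ)] sin(nξ)
From ψ(ξ,0) = 2sin(3ξ): A_3=2. From ψ_τ(ξ,0) = 16sin(4ξ), using ψ_τ(ξ,0) = Σ ω_n B_n sin(nξ) with ω_n = 2n: B_4 = 16/8 = 2.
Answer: ψ(ξ, τ) = 2sin(3ξ)cos(6τ) + 2sin(4ξ)sin(8τ)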